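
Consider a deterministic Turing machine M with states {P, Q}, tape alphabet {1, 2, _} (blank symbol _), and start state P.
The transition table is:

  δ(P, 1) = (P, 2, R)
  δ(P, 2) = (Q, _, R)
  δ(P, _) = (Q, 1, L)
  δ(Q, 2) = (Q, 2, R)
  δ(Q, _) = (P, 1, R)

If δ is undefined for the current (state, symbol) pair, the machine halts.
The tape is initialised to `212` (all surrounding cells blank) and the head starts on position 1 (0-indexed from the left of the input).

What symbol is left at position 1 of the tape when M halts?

2

P | 2[1]2__   read 1 → write 2, move R, go to P
P | 22[2]__   read 2 → write _, move R, go to Q
Q | 22_[_]_   read _ → write 1, move R, go to P
P | 22_1[_]   read _ → write 1, move L, go to Q
Q | 22_[1]1
Cell 1 holds 2 when M halts.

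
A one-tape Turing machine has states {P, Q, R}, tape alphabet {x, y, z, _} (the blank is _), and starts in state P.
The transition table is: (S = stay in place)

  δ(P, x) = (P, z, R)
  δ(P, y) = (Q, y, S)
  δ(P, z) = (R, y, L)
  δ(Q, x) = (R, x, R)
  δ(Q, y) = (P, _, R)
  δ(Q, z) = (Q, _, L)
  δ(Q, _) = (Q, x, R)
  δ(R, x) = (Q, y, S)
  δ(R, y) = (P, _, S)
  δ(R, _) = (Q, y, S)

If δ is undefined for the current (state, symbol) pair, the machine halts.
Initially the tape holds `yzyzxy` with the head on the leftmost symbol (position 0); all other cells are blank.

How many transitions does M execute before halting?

P | [y]zyzxy_   read y → write y, move S, go to Q
Q | [y]zyzxy_   read y → write _, move R, go to P
P | _[z]yzxy_   read z → write y, move L, go to R
R | [_]yyzxy_   read _ → write y, move S, go to Q
Q | [y]yyzxy_   read y → write _, move R, go to P
P | _[y]yzxy_   read y → write y, move S, go to Q
Q | _[y]yzxy_   read y → write _, move R, go to P
P | __[y]zxy_   read y → write y, move S, go to Q
Q | __[y]zxy_   read y → write _, move R, go to P
P | ___[z]xy_   read z → write y, move L, go to R
R | __[_]yxy_   read _ → write y, move S, go to Q
Q | __[y]yxy_   read y → write _, move R, go to P
P | ___[y]xy_   read y → write y, move S, go to Q
Q | ___[y]xy_   read y → write _, move R, go to P
P | ____[x]y_   read x → write z, move R, go to P
P | ____z[y]_   read y → write y, move S, go to Q
Q | ____z[y]_   read y → write _, move R, go to P
P | ____z_[_]
M halts after 17 transitions.

17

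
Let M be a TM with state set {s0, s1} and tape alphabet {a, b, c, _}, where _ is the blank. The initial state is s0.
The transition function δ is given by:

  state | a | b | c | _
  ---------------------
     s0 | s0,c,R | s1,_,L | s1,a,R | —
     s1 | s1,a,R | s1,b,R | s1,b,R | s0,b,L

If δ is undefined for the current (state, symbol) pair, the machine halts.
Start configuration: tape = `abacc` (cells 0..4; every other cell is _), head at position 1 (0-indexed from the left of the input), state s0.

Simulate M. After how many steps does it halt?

9

state=s0 head=1 tape=__a[b]acc   (s0,b)→(s1,_,L)
state=s1 head=0 tape=__[a]_acc   (s1,a)→(s1,a,R)
state=s1 head=1 tape=__a[_]acc   (s1,_)→(s0,b,L)
state=s0 head=0 tape=__[a]bacc   (s0,a)→(s0,c,R)
state=s0 head=1 tape=__c[b]acc   (s0,b)→(s1,_,L)
state=s1 head=0 tape=__[c]_acc   (s1,c)→(s1,b,R)
state=s1 head=1 tape=__b[_]acc   (s1,_)→(s0,b,L)
state=s0 head=0 tape=__[b]bacc   (s0,b)→(s1,_,L)
state=s1 head=-1 tape=_[_]_bacc   (s1,_)→(s0,b,L)
state=s0 head=-2 tape=[_]b_bacc
M halts after 9 transitions.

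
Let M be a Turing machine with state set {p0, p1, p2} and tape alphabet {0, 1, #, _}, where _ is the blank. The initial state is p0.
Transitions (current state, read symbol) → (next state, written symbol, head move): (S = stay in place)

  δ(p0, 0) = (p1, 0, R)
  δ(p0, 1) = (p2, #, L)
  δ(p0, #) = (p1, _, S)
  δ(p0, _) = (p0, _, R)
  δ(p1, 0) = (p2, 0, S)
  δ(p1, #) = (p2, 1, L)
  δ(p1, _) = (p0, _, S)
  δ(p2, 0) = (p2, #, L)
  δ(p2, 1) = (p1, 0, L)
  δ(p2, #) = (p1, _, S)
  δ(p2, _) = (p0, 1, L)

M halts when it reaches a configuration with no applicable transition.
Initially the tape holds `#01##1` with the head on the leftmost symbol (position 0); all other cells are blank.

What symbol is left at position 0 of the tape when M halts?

p0 | [#]01##1   read # → write _, move S, go to p1
p1 | [_]01##1   read _ → write _, move S, go to p0
p0 | [_]01##1   read _ → write _, move R, go to p0
p0 | _[0]1##1   read 0 → write 0, move R, go to p1
p1 | _0[1]##1
Cell 0 holds _ when M halts.

_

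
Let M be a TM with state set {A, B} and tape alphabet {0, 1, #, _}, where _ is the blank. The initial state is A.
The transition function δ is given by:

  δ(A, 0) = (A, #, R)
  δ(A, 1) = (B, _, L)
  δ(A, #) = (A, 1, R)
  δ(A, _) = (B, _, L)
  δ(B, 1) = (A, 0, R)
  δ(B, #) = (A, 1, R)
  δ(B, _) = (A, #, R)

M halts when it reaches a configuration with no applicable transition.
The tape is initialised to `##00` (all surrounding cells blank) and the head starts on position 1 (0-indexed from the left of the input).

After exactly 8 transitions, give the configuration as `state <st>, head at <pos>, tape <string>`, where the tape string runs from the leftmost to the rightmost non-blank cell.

A | #[#]00_   read # → write 1, move R, go to A
A | #1[0]0_   read 0 → write #, move R, go to A
A | #1#[0]_   read 0 → write #, move R, go to A
A | #1##[_]   read _ → write _, move L, go to B
B | #1#[#]_   read # → write 1, move R, go to A
A | #1#1[_]   read _ → write _, move L, go to B
B | #1#[1]_   read 1 → write 0, move R, go to A
A | #1#0[_]   read _ → write _, move L, go to B
B | #1#[0]_
After 8 steps: state B, head at 3, tape #1#0.

state B, head at 3, tape #1#0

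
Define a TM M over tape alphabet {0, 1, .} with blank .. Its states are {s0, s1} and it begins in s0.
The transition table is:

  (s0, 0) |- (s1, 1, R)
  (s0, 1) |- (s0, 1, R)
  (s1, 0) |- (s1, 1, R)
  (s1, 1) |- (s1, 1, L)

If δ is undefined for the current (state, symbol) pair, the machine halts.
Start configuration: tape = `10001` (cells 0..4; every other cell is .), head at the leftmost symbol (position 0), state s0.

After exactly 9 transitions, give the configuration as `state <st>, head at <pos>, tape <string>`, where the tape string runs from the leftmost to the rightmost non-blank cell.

state s1, head at -1, tape 11111

s0 | .[1]0001   read 1 → write 1, move R, go to s0
s0 | .1[0]001   read 0 → write 1, move R, go to s1
s1 | .11[0]01   read 0 → write 1, move R, go to s1
s1 | .111[0]1   read 0 → write 1, move R, go to s1
s1 | .1111[1]   read 1 → write 1, move L, go to s1
s1 | .111[1]1   read 1 → write 1, move L, go to s1
s1 | .11[1]11   read 1 → write 1, move L, go to s1
s1 | .1[1]111   read 1 → write 1, move L, go to s1
s1 | .[1]1111   read 1 → write 1, move L, go to s1
s1 | [.]11111
After 9 steps: state s1, head at -1, tape 11111.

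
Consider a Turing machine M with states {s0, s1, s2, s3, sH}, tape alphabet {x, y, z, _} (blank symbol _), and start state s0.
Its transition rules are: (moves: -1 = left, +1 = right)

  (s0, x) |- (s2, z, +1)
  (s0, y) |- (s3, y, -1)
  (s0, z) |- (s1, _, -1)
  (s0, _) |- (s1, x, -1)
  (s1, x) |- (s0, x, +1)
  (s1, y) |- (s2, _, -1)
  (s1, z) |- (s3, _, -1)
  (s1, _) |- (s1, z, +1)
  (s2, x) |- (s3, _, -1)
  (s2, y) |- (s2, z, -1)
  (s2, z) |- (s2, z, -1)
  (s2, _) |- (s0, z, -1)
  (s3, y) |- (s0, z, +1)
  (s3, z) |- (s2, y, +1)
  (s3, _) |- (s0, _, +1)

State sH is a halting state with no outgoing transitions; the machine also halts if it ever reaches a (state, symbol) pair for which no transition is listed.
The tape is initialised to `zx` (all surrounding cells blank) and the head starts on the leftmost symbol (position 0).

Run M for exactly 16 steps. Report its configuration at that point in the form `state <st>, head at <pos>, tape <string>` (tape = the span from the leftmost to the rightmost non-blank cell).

state s3, head at 0, tape zz_zz

state=s0 head=0 tape=_[z]x__   (s0,z)→(s1,_,-1)
state=s1 head=-1 tape=[_]_x__   (s1,_)→(s1,z,+1)
state=s1 head=0 tape=z[_]x__   (s1,_)→(s1,z,+1)
state=s1 head=1 tape=zz[x]__   (s1,x)→(s0,x,+1)
state=s0 head=2 tape=zzx[_]_   (s0,_)→(s1,x,-1)
state=s1 head=1 tape=zz[x]x_   (s1,x)→(s0,x,+1)
state=s0 head=2 tape=zzx[x]_   (s0,x)→(s2,z,+1)
state=s2 head=3 tape=zzxz[_]   (s2,_)→(s0,z,-1)
state=s0 head=2 tape=zzx[z]z   (s0,z)→(s1,_,-1)
state=s1 head=1 tape=zz[x]_z   (s1,x)→(s0,x,+1)
state=s0 head=2 tape=zzx[_]z   (s0,_)→(s1,x,-1)
state=s1 head=1 tape=zz[x]xz   (s1,x)→(s0,x,+1)
state=s0 head=2 tape=zzx[x]z   (s0,x)→(s2,z,+1)
state=s2 head=3 tape=zzxz[z]   (s2,z)→(s2,z,-1)
state=s2 head=2 tape=zzx[z]z   (s2,z)→(s2,z,-1)
state=s2 head=1 tape=zz[x]zz   (s2,x)→(s3,_,-1)
state=s3 head=0 tape=z[z]_zz
After 16 steps: state s3, head at 0, tape zz_zz.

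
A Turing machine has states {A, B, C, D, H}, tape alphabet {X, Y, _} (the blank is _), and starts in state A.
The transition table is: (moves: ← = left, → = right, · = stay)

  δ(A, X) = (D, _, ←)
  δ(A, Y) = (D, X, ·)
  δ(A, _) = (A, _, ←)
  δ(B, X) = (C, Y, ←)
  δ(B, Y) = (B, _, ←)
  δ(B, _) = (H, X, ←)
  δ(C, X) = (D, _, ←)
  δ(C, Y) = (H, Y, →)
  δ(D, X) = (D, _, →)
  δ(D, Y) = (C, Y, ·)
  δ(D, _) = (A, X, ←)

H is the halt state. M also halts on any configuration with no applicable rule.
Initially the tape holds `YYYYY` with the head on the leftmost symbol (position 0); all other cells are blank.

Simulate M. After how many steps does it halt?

4

A | [Y]YYYY   read Y → write X, move ·, go to D
D | [X]YYYY   read X → write _, move →, go to D
D | _[Y]YYY   read Y → write Y, move ·, go to C
C | _[Y]YYY   read Y → write Y, move →, go to H
H | _Y[Y]YY
M halts after 4 transitions.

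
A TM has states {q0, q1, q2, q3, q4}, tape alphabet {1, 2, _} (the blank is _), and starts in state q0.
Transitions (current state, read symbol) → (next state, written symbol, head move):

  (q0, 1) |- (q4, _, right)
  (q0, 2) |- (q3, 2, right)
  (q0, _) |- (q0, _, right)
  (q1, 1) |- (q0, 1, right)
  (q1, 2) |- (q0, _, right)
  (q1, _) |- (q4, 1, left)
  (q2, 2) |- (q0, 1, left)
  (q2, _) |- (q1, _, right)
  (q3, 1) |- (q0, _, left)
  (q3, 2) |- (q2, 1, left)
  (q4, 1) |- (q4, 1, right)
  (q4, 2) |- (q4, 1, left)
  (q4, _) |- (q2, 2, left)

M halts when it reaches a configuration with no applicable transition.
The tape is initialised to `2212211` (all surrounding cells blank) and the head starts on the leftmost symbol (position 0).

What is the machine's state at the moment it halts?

q0 | _[2]212211_   read 2 → write 2, move right, go to q3
q3 | _2[2]12211_   read 2 → write 1, move left, go to q2
q2 | _[2]112211_   read 2 → write 1, move left, go to q0
q0 | [_]1112211_   read _ → write _, move right, go to q0
q0 | _[1]112211_   read 1 → write _, move right, go to q4
q4 | __[1]12211_   read 1 → write 1, move right, go to q4
q4 | __1[1]2211_   read 1 → write 1, move right, go to q4
q4 | __11[2]211_   read 2 → write 1, move left, go to q4
q4 | __1[1]1211_   read 1 → write 1, move right, go to q4
q4 | __11[1]211_   read 1 → write 1, move right, go to q4
q4 | __111[2]11_   read 2 → write 1, move left, go to q4
q4 | __11[1]111_   read 1 → write 1, move right, go to q4
q4 | __111[1]11_   read 1 → write 1, move right, go to q4
q4 | __1111[1]1_   read 1 → write 1, move right, go to q4
q4 | __11111[1]_   read 1 → write 1, move right, go to q4
q4 | __111111[_]   read _ → write 2, move left, go to q2
q2 | __11111[1]2
No transition is defined for (q2, 1); M halts in state q2.

q2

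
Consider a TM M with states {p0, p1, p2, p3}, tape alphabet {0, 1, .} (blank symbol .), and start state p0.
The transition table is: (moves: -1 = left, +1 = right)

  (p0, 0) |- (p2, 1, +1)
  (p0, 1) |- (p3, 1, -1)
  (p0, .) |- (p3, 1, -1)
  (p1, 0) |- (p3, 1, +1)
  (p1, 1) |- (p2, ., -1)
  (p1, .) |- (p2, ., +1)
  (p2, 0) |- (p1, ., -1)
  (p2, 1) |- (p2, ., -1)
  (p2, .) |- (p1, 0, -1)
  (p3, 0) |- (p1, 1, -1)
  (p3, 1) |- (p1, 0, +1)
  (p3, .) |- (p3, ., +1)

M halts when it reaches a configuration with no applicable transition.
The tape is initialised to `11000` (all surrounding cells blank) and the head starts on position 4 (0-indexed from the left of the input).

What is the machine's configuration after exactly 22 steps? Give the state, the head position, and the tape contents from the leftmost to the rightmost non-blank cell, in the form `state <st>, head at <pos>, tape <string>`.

state=p0 head=4 tape=1100[0].   (p0,0)→(p2,1,+1)
state=p2 head=5 tape=11001[.]   (p2,.)→(p1,0,-1)
state=p1 head=4 tape=1100[1]0   (p1,1)→(p2,.,-1)
state=p2 head=3 tape=110[0].0   (p2,0)→(p1,.,-1)
state=p1 head=2 tape=11[0]..0   (p1,0)→(p3,1,+1)
state=p3 head=3 tape=111[.].0   (p3,.)→(p3,.,+1)
state=p3 head=4 tape=111.[.]0   (p3,.)→(p3,.,+1)
state=p3 head=5 tape=111..[0]   (p3,0)→(p1,1,-1)
state=p1 head=4 tape=111.[.]1   (p1,.)→(p2,.,+1)
state=p2 head=5 tape=111..[1]   (p2,1)→(p2,.,-1)
state=p2 head=4 tape=111.[.].   (p2,.)→(p1,0,-1)
state=p1 head=3 tape=111[.]0.   (p1,.)→(p2,.,+1)
state=p2 head=4 tape=111.[0].   (p2,0)→(p1,.,-1)
state=p1 head=3 tape=111[.]..   (p1,.)→(p2,.,+1)
state=p2 head=4 tape=111.[.].   (p2,.)→(p1,0,-1)
state=p1 head=3 tape=111[.]0.   (p1,.)→(p2,.,+1)
state=p2 head=4 tape=111.[0].   (p2,0)→(p1,.,-1)
state=p1 head=3 tape=111[.]..   (p1,.)→(p2,.,+1)
state=p2 head=4 tape=111.[.].   (p2,.)→(p1,0,-1)
state=p1 head=3 tape=111[.]0.   (p1,.)→(p2,.,+1)
state=p2 head=4 tape=111.[0].   (p2,0)→(p1,.,-1)
state=p1 head=3 tape=111[.]..   (p1,.)→(p2,.,+1)
state=p2 head=4 tape=111.[.].
After 22 steps: state p2, head at 4, tape 111.

state p2, head at 4, tape 111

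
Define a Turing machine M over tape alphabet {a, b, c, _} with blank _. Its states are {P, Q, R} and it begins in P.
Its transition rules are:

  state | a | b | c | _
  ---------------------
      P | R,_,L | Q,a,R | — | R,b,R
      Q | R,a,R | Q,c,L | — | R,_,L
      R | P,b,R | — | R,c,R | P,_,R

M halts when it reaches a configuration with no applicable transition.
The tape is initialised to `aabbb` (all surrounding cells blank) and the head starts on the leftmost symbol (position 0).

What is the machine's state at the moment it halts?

R

P | _[a]abbb   read a → write _, move L, go to R
R | [_]_abbb   read _ → write _, move R, go to P
P | _[_]abbb   read _ → write b, move R, go to R
R | _b[a]bbb   read a → write b, move R, go to P
P | _bb[b]bb   read b → write a, move R, go to Q
Q | _bba[b]b   read b → write c, move L, go to Q
Q | _bb[a]cb   read a → write a, move R, go to R
R | _bba[c]b   read c → write c, move R, go to R
R | _bbac[b]
No transition is defined for (R, b); M halts in state R.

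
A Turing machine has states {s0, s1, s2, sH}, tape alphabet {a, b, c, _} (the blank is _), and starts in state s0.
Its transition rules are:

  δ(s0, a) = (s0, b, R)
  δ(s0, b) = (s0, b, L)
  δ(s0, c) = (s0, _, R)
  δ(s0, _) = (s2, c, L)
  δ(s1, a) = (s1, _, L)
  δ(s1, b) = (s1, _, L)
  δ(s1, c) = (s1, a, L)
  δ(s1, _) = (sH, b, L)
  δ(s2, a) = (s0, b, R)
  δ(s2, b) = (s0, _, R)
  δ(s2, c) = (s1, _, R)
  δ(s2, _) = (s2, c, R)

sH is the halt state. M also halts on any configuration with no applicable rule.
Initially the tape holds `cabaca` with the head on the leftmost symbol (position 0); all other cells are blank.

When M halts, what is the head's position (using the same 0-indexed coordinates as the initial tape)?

state=s0 head=0 tape=_[c]abaca   (s0,c)→(s0,_,R)
state=s0 head=1 tape=__[a]baca   (s0,a)→(s0,b,R)
state=s0 head=2 tape=__b[b]aca   (s0,b)→(s0,b,L)
state=s0 head=1 tape=__[b]baca   (s0,b)→(s0,b,L)
state=s0 head=0 tape=_[_]bbaca   (s0,_)→(s2,c,L)
state=s2 head=-1 tape=[_]cbbaca   (s2,_)→(s2,c,R)
state=s2 head=0 tape=c[c]bbaca   (s2,c)→(s1,_,R)
state=s1 head=1 tape=c_[b]baca   (s1,b)→(s1,_,L)
state=s1 head=0 tape=c[_]_baca   (s1,_)→(sH,b,L)
state=sH head=-1 tape=[c]b_baca
At halt the head is at cell -1.

-1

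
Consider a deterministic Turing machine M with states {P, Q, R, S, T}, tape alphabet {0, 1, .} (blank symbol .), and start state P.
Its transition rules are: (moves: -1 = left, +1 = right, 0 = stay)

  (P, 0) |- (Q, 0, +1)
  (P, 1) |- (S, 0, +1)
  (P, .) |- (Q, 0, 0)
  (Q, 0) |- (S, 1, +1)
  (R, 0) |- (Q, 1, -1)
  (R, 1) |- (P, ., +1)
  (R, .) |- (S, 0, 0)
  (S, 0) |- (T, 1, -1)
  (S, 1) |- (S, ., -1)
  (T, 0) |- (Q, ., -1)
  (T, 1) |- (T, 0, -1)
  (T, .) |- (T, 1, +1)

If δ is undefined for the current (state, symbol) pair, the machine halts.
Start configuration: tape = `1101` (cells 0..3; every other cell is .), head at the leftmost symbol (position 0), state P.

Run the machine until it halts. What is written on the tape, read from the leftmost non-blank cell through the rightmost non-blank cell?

P | ..[1]101   read 1 → write 0, move +1, go to S
S | ..0[1]01   read 1 → write ., move -1, go to S
S | ..[0].01   read 0 → write 1, move -1, go to T
T | .[.]1.01   read . → write 1, move +1, go to T
T | .1[1].01   read 1 → write 0, move -1, go to T
T | .[1]0.01   read 1 → write 0, move -1, go to T
T | [.]00.01   read . → write 1, move +1, go to T
T | 1[0]0.01   read 0 → write ., move -1, go to Q
Q | [1].0.01
The non-blank tape span at halt is 1.0.01.

1.0.01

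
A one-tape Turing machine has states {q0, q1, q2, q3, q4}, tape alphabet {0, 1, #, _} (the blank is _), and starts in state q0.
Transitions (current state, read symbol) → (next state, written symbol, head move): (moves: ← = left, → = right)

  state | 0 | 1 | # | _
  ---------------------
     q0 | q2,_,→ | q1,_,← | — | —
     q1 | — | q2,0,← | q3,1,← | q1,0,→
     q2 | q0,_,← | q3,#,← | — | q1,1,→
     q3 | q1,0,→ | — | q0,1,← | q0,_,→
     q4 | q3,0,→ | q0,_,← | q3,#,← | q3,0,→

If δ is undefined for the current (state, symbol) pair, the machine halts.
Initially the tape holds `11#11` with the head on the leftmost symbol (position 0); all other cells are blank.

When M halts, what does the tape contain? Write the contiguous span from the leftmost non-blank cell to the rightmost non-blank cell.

state=q0 head=0 tape=_[1]1#11   (q0,1)→(q1,_,←)
state=q1 head=-1 tape=[_]_1#11   (q1,_)→(q1,0,→)
state=q1 head=0 tape=0[_]1#11   (q1,_)→(q1,0,→)
state=q1 head=1 tape=00[1]#11   (q1,1)→(q2,0,←)
state=q2 head=0 tape=0[0]0#11   (q2,0)→(q0,_,←)
state=q0 head=-1 tape=[0]_0#11   (q0,0)→(q2,_,→)
state=q2 head=0 tape=_[_]0#11   (q2,_)→(q1,1,→)
state=q1 head=1 tape=_1[0]#11
The non-blank tape span at halt is 10#11.

10#11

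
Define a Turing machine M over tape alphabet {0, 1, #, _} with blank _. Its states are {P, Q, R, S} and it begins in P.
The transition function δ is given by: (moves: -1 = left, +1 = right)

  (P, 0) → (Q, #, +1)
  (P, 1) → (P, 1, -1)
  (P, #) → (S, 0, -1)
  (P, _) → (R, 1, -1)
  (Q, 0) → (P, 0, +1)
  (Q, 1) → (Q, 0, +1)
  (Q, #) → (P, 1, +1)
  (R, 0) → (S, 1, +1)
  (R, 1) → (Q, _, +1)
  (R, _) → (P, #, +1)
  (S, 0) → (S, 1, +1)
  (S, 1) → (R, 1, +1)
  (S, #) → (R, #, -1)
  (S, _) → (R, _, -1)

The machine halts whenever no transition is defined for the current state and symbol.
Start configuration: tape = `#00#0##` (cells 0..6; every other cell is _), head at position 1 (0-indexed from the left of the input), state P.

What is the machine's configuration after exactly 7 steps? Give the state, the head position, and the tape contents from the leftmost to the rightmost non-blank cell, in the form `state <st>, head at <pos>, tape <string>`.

P | #[0]0#0##   read 0 → write #, move +1, go to Q
Q | ##[0]#0##   read 0 → write 0, move +1, go to P
P | ##0[#]0##   read # → write 0, move -1, go to S
S | ##[0]00##   read 0 → write 1, move +1, go to S
S | ##1[0]0##   read 0 → write 1, move +1, go to S
S | ##11[0]##   read 0 → write 1, move +1, go to S
S | ##111[#]#   read # → write #, move -1, go to R
R | ##11[1]##
After 7 steps: state R, head at 4, tape ##111##.

state R, head at 4, tape ##111##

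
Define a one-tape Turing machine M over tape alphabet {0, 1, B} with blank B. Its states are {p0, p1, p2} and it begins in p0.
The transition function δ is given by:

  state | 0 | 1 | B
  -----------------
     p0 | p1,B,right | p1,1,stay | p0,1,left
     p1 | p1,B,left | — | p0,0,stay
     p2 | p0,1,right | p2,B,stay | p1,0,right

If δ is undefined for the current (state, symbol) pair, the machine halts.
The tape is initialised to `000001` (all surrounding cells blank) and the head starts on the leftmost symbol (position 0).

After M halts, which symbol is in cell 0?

B

p0 | [0]00001   read 0 → write B, move right, go to p1
p1 | B[0]0001   read 0 → write B, move left, go to p1
p1 | [B]B0001   read B → write 0, move stay, go to p0
p0 | [0]B0001   read 0 → write B, move right, go to p1
p1 | B[B]0001   read B → write 0, move stay, go to p0
p0 | B[0]0001   read 0 → write B, move right, go to p1
p1 | BB[0]001   read 0 → write B, move left, go to p1
p1 | B[B]B001   read B → write 0, move stay, go to p0
p0 | B[0]B001   read 0 → write B, move right, go to p1
p1 | BB[B]001   read B → write 0, move stay, go to p0
p0 | BB[0]001   read 0 → write B, move right, go to p1
p1 | BBB[0]01   read 0 → write B, move left, go to p1
p1 | BB[B]B01   read B → write 0, move stay, go to p0
p0 | BB[0]B01   read 0 → write B, move right, go to p1
p1 | BBB[B]01   read B → write 0, move stay, go to p0
p0 | BBB[0]01   read 0 → write B, move right, go to p1
p1 | BBBB[0]1   read 0 → write B, move left, go to p1
p1 | BBB[B]B1   read B → write 0, move stay, go to p0
p0 | BBB[0]B1   read 0 → write B, move right, go to p1
p1 | BBBB[B]1   read B → write 0, move stay, go to p0
p0 | BBBB[0]1   read 0 → write B, move right, go to p1
p1 | BBBBB[1]
Cell 0 holds B when M halts.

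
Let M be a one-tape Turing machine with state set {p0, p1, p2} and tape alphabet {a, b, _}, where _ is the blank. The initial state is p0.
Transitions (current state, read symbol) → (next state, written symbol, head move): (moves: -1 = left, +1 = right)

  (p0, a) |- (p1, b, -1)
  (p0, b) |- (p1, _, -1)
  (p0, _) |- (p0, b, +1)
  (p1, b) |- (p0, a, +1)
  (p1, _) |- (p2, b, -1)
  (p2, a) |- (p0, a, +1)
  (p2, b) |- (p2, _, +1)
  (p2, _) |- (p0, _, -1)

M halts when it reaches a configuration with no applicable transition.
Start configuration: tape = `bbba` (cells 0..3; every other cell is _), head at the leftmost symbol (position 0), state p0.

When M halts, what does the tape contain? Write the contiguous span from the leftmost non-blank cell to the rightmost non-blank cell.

p0 | ___[b]bba   read b → write _, move -1, go to p1
p1 | __[_]_bba   read _ → write b, move -1, go to p2
p2 | _[_]b_bba   read _ → write _, move -1, go to p0
p0 | [_]_b_bba   read _ → write b, move +1, go to p0
p0 | b[_]b_bba   read _ → write b, move +1, go to p0
p0 | bb[b]_bba   read b → write _, move -1, go to p1
p1 | b[b]__bba   read b → write a, move +1, go to p0
p0 | ba[_]_bba   read _ → write b, move +1, go to p0
p0 | bab[_]bba   read _ → write b, move +1, go to p0
p0 | babb[b]ba   read b → write _, move -1, go to p1
p1 | bab[b]_ba   read b → write a, move +1, go to p0
p0 | baba[_]ba   read _ → write b, move +1, go to p0
p0 | babab[b]a   read b → write _, move -1, go to p1
p1 | baba[b]_a   read b → write a, move +1, go to p0
p0 | babaa[_]a   read _ → write b, move +1, go to p0
p0 | babaab[a]   read a → write b, move -1, go to p1
p1 | babaa[b]b   read b → write a, move +1, go to p0
p0 | babaaa[b]   read b → write _, move -1, go to p1
p1 | babaa[a]_
The non-blank tape span at halt is babaaa.

babaaa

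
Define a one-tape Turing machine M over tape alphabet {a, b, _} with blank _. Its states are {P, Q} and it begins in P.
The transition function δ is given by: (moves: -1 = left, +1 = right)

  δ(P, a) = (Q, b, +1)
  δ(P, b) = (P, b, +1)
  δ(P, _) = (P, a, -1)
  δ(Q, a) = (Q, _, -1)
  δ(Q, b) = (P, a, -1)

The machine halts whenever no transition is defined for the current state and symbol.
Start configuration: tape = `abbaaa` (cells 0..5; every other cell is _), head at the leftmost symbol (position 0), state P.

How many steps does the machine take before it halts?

11

P | [a]bbaaa   read a → write b, move +1, go to Q
Q | b[b]baaa   read b → write a, move -1, go to P
P | [b]abaaa   read b → write b, move +1, go to P
P | b[a]baaa   read a → write b, move +1, go to Q
Q | bb[b]aaa   read b → write a, move -1, go to P
P | b[b]aaaa   read b → write b, move +1, go to P
P | bb[a]aaa   read a → write b, move +1, go to Q
Q | bbb[a]aa   read a → write _, move -1, go to Q
Q | bb[b]_aa   read b → write a, move -1, go to P
P | b[b]a_aa   read b → write b, move +1, go to P
P | bb[a]_aa   read a → write b, move +1, go to Q
Q | bbb[_]aa
M halts after 11 transitions.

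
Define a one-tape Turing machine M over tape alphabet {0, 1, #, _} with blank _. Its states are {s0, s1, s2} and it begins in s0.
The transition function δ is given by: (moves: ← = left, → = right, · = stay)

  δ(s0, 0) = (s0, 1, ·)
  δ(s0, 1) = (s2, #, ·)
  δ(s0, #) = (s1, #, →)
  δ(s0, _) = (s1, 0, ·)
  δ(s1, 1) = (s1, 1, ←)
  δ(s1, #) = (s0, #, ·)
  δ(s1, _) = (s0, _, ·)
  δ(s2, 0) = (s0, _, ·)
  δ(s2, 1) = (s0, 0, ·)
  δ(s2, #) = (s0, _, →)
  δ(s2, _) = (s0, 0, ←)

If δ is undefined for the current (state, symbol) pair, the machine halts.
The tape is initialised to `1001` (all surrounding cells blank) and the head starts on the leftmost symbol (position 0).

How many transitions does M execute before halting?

state=s0 head=0 tape=[1]001_   (s0,1)→(s2,#,·)
state=s2 head=0 tape=[#]001_   (s2,#)→(s0,_,→)
state=s0 head=1 tape=_[0]01_   (s0,0)→(s0,1,·)
state=s0 head=1 tape=_[1]01_   (s0,1)→(s2,#,·)
state=s2 head=1 tape=_[#]01_   (s2,#)→(s0,_,→)
state=s0 head=2 tape=__[0]1_   (s0,0)→(s0,1,·)
state=s0 head=2 tape=__[1]1_   (s0,1)→(s2,#,·)
state=s2 head=2 tape=__[#]1_   (s2,#)→(s0,_,→)
state=s0 head=3 tape=___[1]_   (s0,1)→(s2,#,·)
state=s2 head=3 tape=___[#]_   (s2,#)→(s0,_,→)
state=s0 head=4 tape=____[_]   (s0,_)→(s1,0,·)
state=s1 head=4 tape=____[0]
M halts after 11 transitions.

11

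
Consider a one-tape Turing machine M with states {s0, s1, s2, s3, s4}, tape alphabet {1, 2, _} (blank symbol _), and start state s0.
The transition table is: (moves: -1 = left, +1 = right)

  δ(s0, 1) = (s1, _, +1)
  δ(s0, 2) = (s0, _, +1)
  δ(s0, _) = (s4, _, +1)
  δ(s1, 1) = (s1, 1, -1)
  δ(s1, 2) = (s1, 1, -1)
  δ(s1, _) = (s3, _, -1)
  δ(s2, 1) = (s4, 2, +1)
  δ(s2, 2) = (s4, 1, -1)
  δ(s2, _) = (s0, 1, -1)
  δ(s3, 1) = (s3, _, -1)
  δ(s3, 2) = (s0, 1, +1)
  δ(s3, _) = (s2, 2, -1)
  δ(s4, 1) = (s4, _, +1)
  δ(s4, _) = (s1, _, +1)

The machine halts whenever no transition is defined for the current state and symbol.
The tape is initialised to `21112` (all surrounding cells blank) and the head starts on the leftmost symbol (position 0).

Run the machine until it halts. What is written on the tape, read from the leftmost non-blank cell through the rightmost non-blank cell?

2_112

state=s0 head=0 tape=__[2]1112   (s0,2)→(s0,_,+1)
state=s0 head=1 tape=___[1]112   (s0,1)→(s1,_,+1)
state=s1 head=2 tape=____[1]12   (s1,1)→(s1,1,-1)
state=s1 head=1 tape=___[_]112   (s1,_)→(s3,_,-1)
state=s3 head=0 tape=__[_]_112   (s3,_)→(s2,2,-1)
state=s2 head=-1 tape=_[_]2_112   (s2,_)→(s0,1,-1)
state=s0 head=-2 tape=[_]12_112   (s0,_)→(s4,_,+1)
state=s4 head=-1 tape=_[1]2_112   (s4,1)→(s4,_,+1)
state=s4 head=0 tape=__[2]_112
The non-blank tape span at halt is 2_112.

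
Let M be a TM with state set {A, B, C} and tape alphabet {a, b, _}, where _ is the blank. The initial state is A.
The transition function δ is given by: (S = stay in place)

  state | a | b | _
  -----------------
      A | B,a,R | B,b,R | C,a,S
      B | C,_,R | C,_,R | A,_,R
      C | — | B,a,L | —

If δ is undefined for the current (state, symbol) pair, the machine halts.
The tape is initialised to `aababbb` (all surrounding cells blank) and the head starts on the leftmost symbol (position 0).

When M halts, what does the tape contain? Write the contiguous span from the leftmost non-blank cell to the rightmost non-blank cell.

a_a_a_a_a

state=A head=0 tape=[a]ababbb__   (A,a)→(B,a,R)
state=B head=1 tape=a[a]babbb__   (B,a)→(C,_,R)
state=C head=2 tape=a_[b]abbb__   (C,b)→(B,a,L)
state=B head=1 tape=a[_]aabbb__   (B,_)→(A,_,R)
state=A head=2 tape=a_[a]abbb__   (A,a)→(B,a,R)
state=B head=3 tape=a_a[a]bbb__   (B,a)→(C,_,R)
state=C head=4 tape=a_a_[b]bb__   (C,b)→(B,a,L)
state=B head=3 tape=a_a[_]abb__   (B,_)→(A,_,R)
state=A head=4 tape=a_a_[a]bb__   (A,a)→(B,a,R)
state=B head=5 tape=a_a_a[b]b__   (B,b)→(C,_,R)
state=C head=6 tape=a_a_a_[b]__   (C,b)→(B,a,L)
state=B head=5 tape=a_a_a[_]a__   (B,_)→(A,_,R)
state=A head=6 tape=a_a_a_[a]__   (A,a)→(B,a,R)
state=B head=7 tape=a_a_a_a[_]_   (B,_)→(A,_,R)
state=A head=8 tape=a_a_a_a_[_]   (A,_)→(C,a,S)
state=C head=8 tape=a_a_a_a_[a]
The non-blank tape span at halt is a_a_a_a_a.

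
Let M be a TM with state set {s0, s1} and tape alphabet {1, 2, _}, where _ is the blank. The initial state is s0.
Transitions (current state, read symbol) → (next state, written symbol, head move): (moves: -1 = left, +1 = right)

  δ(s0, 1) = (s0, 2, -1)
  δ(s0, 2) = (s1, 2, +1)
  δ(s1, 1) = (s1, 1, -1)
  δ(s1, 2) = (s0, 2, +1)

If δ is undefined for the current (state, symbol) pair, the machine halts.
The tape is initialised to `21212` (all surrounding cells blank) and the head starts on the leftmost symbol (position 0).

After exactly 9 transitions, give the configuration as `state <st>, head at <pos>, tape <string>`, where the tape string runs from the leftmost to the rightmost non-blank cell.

state s0, head at 3, tape 22212

s0 | [2]1212   read 2 → write 2, move +1, go to s1
s1 | 2[1]212   read 1 → write 1, move -1, go to s1
s1 | [2]1212   read 2 → write 2, move +1, go to s0
s0 | 2[1]212   read 1 → write 2, move -1, go to s0
s0 | [2]2212   read 2 → write 2, move +1, go to s1
s1 | 2[2]212   read 2 → write 2, move +1, go to s0
s0 | 22[2]12   read 2 → write 2, move +1, go to s1
s1 | 222[1]2   read 1 → write 1, move -1, go to s1
s1 | 22[2]12   read 2 → write 2, move +1, go to s0
s0 | 222[1]2
After 9 steps: state s0, head at 3, tape 22212.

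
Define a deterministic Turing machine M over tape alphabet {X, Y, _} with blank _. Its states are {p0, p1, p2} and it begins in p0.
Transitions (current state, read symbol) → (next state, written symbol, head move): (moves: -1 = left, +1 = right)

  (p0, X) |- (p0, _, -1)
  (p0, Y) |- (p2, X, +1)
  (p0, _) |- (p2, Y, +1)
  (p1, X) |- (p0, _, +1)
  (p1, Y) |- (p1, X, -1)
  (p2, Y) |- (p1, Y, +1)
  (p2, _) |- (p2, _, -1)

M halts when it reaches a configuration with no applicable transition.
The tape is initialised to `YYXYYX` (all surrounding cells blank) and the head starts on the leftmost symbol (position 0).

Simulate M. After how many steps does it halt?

9

p0 | [Y]YXYYX__   read Y → write X, move +1, go to p2
p2 | X[Y]XYYX__   read Y → write Y, move +1, go to p1
p1 | XY[X]YYX__   read X → write _, move +1, go to p0
p0 | XY_[Y]YX__   read Y → write X, move +1, go to p2
p2 | XY_X[Y]X__   read Y → write Y, move +1, go to p1
p1 | XY_XY[X]__   read X → write _, move +1, go to p0
p0 | XY_XY_[_]_   read _ → write Y, move +1, go to p2
p2 | XY_XY_Y[_]   read _ → write _, move -1, go to p2
p2 | XY_XY_[Y]_   read Y → write Y, move +1, go to p1
p1 | XY_XY_Y[_]
M halts after 9 transitions.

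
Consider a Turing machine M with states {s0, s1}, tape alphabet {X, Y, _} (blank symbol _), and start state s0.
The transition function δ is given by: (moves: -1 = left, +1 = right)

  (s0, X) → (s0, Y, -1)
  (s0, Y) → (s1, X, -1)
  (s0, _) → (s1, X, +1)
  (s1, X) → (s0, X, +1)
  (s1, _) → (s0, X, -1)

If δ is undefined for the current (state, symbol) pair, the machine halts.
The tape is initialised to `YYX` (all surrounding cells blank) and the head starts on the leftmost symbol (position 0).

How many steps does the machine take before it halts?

s0 | ___[Y]YX   read Y → write X, move -1, go to s1
s1 | __[_]XYX   read _ → write X, move -1, go to s0
s0 | _[_]XXYX   read _ → write X, move +1, go to s1
s1 | _X[X]XYX   read X → write X, move +1, go to s0
s0 | _XX[X]YX   read X → write Y, move -1, go to s0
s0 | _X[X]YYX   read X → write Y, move -1, go to s0
s0 | _[X]YYYX   read X → write Y, move -1, go to s0
s0 | [_]YYYYX   read _ → write X, move +1, go to s1
s1 | X[Y]YYYX
M halts after 8 transitions.

8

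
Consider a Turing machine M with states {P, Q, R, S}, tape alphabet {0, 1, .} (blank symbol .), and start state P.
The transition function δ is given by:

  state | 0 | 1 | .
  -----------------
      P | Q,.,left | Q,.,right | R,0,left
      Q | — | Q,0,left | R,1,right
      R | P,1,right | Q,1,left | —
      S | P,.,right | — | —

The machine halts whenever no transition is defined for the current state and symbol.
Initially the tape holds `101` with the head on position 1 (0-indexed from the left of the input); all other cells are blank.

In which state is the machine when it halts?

P | ..1[0]1   read 0 → write ., move left, go to Q
Q | ..[1].1   read 1 → write 0, move left, go to Q
Q | .[.]0.1   read . → write 1, move right, go to R
R | .1[0].1   read 0 → write 1, move right, go to P
P | .11[.]1   read . → write 0, move left, go to R
R | .1[1]01   read 1 → write 1, move left, go to Q
Q | .[1]101   read 1 → write 0, move left, go to Q
Q | [.]0101   read . → write 1, move right, go to R
R | 1[0]101   read 0 → write 1, move right, go to P
P | 11[1]01   read 1 → write ., move right, go to Q
Q | 11.[0]1
No transition is defined for (Q, 0); M halts in state Q.

Q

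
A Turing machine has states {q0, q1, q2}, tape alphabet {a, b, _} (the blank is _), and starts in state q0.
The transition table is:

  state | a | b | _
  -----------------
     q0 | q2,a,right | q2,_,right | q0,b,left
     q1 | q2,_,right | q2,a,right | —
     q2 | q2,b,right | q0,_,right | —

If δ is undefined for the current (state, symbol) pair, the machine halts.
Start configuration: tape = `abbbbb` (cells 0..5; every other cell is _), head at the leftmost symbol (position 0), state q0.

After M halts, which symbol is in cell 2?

_

q0 | [a]bbbbb__   read a → write a, move right, go to q2
q2 | a[b]bbbb__   read b → write _, move right, go to q0
q0 | a_[b]bbb__   read b → write _, move right, go to q2
q2 | a__[b]bb__   read b → write _, move right, go to q0
q0 | a___[b]b__   read b → write _, move right, go to q2
q2 | a____[b]__   read b → write _, move right, go to q0
q0 | a_____[_]_   read _ → write b, move left, go to q0
q0 | a____[_]b_   read _ → write b, move left, go to q0
q0 | a___[_]bb_   read _ → write b, move left, go to q0
q0 | a__[_]bbb_   read _ → write b, move left, go to q0
q0 | a_[_]bbbb_   read _ → write b, move left, go to q0
q0 | a[_]bbbbb_   read _ → write b, move left, go to q0
q0 | [a]bbbbbb_   read a → write a, move right, go to q2
q2 | a[b]bbbbb_   read b → write _, move right, go to q0
q0 | a_[b]bbbb_   read b → write _, move right, go to q2
q2 | a__[b]bbb_   read b → write _, move right, go to q0
q0 | a___[b]bb_   read b → write _, move right, go to q2
q2 | a____[b]b_   read b → write _, move right, go to q0
q0 | a_____[b]_   read b → write _, move right, go to q2
q2 | a______[_]
Cell 2 holds _ when M halts.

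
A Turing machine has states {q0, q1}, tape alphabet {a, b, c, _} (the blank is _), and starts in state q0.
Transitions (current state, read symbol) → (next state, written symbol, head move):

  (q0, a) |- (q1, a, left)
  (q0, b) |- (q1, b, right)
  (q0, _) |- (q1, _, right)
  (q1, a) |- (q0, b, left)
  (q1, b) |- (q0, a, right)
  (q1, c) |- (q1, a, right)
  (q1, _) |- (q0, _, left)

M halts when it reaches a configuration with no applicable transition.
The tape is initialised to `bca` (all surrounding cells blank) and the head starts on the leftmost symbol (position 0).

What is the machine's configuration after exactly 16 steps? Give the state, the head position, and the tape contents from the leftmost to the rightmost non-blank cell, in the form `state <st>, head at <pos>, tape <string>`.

q0 | _[b]ca   read b → write b, move right, go to q1
q1 | _b[c]a   read c → write a, move right, go to q1
q1 | _ba[a]   read a → write b, move left, go to q0
q0 | _b[a]b   read a → write a, move left, go to q1
q1 | _[b]ab   read b → write a, move right, go to q0
q0 | _a[a]b   read a → write a, move left, go to q1
q1 | _[a]ab   read a → write b, move left, go to q0
q0 | [_]bab   read _ → write _, move right, go to q1
q1 | _[b]ab   read b → write a, move right, go to q0
q0 | _a[a]b   read a → write a, move left, go to q1
q1 | _[a]ab   read a → write b, move left, go to q0
q0 | [_]bab   read _ → write _, move right, go to q1
q1 | _[b]ab   read b → write a, move right, go to q0
q0 | _a[a]b   read a → write a, move left, go to q1
q1 | _[a]ab   read a → write b, move left, go to q0
q0 | [_]bab   read _ → write _, move right, go to q1
q1 | _[b]ab
After 16 steps: state q1, head at 0, tape bab.

state q1, head at 0, tape bab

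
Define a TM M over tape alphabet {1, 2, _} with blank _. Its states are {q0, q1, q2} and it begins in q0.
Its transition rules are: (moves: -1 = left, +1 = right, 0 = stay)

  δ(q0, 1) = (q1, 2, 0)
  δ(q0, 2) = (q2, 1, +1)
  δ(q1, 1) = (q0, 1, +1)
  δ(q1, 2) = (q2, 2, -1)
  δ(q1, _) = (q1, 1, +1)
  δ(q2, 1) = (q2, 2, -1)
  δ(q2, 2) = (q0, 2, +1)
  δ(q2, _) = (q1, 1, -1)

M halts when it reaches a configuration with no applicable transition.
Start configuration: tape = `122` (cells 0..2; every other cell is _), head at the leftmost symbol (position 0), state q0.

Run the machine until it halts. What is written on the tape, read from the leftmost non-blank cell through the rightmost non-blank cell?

111212

state=q0 head=0 tape=__[1]22__   (q0,1)→(q1,2,0)
state=q1 head=0 tape=__[2]22__   (q1,2)→(q2,2,-1)
state=q2 head=-1 tape=_[_]222__   (q2,_)→(q1,1,-1)
state=q1 head=-2 tape=[_]1222__   (q1,_)→(q1,1,+1)
state=q1 head=-1 tape=1[1]222__   (q1,1)→(q0,1,+1)
state=q0 head=0 tape=11[2]22__   (q0,2)→(q2,1,+1)
state=q2 head=1 tape=111[2]2__   (q2,2)→(q0,2,+1)
state=q0 head=2 tape=1112[2]__   (q0,2)→(q2,1,+1)
state=q2 head=3 tape=11121[_]_   (q2,_)→(q1,1,-1)
state=q1 head=2 tape=1112[1]1_   (q1,1)→(q0,1,+1)
state=q0 head=3 tape=11121[1]_   (q0,1)→(q1,2,0)
state=q1 head=3 tape=11121[2]_   (q1,2)→(q2,2,-1)
state=q2 head=2 tape=1112[1]2_   (q2,1)→(q2,2,-1)
state=q2 head=1 tape=111[2]22_   (q2,2)→(q0,2,+1)
state=q0 head=2 tape=1112[2]2_   (q0,2)→(q2,1,+1)
state=q2 head=3 tape=11121[2]_   (q2,2)→(q0,2,+1)
state=q0 head=4 tape=111212[_]
The non-blank tape span at halt is 111212.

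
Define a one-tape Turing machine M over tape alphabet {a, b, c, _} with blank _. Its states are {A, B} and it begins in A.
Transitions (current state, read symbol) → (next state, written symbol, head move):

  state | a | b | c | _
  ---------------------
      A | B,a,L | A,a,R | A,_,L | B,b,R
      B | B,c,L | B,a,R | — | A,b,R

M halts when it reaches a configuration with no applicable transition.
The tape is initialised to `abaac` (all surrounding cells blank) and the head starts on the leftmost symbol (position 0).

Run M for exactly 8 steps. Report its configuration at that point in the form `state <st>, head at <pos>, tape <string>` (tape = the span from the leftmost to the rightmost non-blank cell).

state A, head at -2, tape b_cbaac

state=A head=0 tape=__[a]baac   (A,a)→(B,a,L)
state=B head=-1 tape=_[_]abaac   (B,_)→(A,b,R)
state=A head=0 tape=_b[a]baac   (A,a)→(B,a,L)
state=B head=-1 tape=_[b]abaac   (B,b)→(B,a,R)
state=B head=0 tape=_a[a]baac   (B,a)→(B,c,L)
state=B head=-1 tape=_[a]cbaac   (B,a)→(B,c,L)
state=B head=-2 tape=[_]ccbaac   (B,_)→(A,b,R)
state=A head=-1 tape=b[c]cbaac   (A,c)→(A,_,L)
state=A head=-2 tape=[b]_cbaac
After 8 steps: state A, head at -2, tape b_cbaac.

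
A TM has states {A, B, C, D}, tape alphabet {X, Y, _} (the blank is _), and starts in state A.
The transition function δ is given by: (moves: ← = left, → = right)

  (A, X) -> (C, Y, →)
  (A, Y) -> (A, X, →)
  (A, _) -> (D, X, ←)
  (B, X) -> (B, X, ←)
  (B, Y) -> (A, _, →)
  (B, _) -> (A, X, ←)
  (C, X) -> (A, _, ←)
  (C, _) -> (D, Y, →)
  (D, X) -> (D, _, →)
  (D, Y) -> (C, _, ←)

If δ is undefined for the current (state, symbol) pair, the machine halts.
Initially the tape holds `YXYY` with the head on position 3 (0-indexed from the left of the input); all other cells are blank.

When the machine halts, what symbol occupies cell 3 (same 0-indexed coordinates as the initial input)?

A | YXY[Y]__   read Y → write X, move →, go to A
A | YXYX[_]_   read _ → write X, move ←, go to D
D | YXY[X]X_   read X → write _, move →, go to D
D | YXY_[X]_   read X → write _, move →, go to D
D | YXY__[_]
Cell 3 holds _ when M halts.

_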